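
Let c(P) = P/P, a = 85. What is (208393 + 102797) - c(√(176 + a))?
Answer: 311189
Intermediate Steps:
c(P) = 1
(208393 + 102797) - c(√(176 + a)) = (208393 + 102797) - 1*1 = 311190 - 1 = 311189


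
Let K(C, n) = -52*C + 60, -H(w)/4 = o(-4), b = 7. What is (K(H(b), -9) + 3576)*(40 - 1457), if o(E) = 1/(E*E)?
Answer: -5170633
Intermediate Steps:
o(E) = E⁻²
H(w) = -¼ (H(w) = -4/(-4)² = -4*1/16 = -¼)
K(C, n) = 60 - 52*C
(K(H(b), -9) + 3576)*(40 - 1457) = ((60 - 52*(-¼)) + 3576)*(40 - 1457) = ((60 + 13) + 3576)*(-1417) = (73 + 3576)*(-1417) = 3649*(-1417) = -5170633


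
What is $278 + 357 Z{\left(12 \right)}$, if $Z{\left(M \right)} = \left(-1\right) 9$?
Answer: $-2935$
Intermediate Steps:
$Z{\left(M \right)} = -9$
$278 + 357 Z{\left(12 \right)} = 278 + 357 \left(-9\right) = 278 - 3213 = -2935$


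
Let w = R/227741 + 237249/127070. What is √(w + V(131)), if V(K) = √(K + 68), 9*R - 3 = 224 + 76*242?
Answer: √(14141003632587218840570 + 7537216945502234492100*√199)/86817146610 ≈ 3.9979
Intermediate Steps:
R = 18619/9 (R = ⅓ + (224 + 76*242)/9 = ⅓ + (224 + 18392)/9 = ⅓ + (⅑)*18616 = ⅓ + 18616/9 = 18619/9 ≈ 2068.8)
V(K) = √(68 + K)
w = 488647836911/260451439830 (w = (18619/9)/227741 + 237249/127070 = (18619/9)*(1/227741) + 237249*(1/127070) = 18619/2049669 + 237249/127070 = 488647836911/260451439830 ≈ 1.8762)
√(w + V(131)) = √(488647836911/260451439830 + √(68 + 131)) = √(488647836911/260451439830 + √199)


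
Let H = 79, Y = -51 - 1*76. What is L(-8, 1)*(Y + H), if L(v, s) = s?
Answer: -48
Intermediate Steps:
Y = -127 (Y = -51 - 76 = -127)
L(-8, 1)*(Y + H) = 1*(-127 + 79) = 1*(-48) = -48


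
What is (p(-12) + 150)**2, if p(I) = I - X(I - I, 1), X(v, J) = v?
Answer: 19044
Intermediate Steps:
p(I) = I (p(I) = I - (I - I) = I - 1*0 = I + 0 = I)
(p(-12) + 150)**2 = (-12 + 150)**2 = 138**2 = 19044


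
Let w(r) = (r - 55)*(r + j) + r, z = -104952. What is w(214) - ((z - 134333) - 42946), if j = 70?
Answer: 327601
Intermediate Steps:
w(r) = r + (-55 + r)*(70 + r) (w(r) = (r - 55)*(r + 70) + r = (-55 + r)*(70 + r) + r = r + (-55 + r)*(70 + r))
w(214) - ((z - 134333) - 42946) = (-3850 + 214**2 + 16*214) - ((-104952 - 134333) - 42946) = (-3850 + 45796 + 3424) - (-239285 - 42946) = 45370 - 1*(-282231) = 45370 + 282231 = 327601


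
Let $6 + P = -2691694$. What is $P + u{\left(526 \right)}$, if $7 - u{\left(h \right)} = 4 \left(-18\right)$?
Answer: $-2691621$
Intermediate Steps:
$u{\left(h \right)} = 79$ ($u{\left(h \right)} = 7 - 4 \left(-18\right) = 7 - -72 = 7 + 72 = 79$)
$P = -2691700$ ($P = -6 - 2691694 = -2691700$)
$P + u{\left(526 \right)} = -2691700 + 79 = -2691621$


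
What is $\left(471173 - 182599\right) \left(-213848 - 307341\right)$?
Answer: $-150401594486$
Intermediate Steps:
$\left(471173 - 182599\right) \left(-213848 - 307341\right) = \left(471173 - 182599\right) \left(-521189\right) = 288574 \left(-521189\right) = -150401594486$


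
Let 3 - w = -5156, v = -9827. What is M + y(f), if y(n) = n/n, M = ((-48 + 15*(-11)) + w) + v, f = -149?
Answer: -4880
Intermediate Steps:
w = 5159 (w = 3 - 1*(-5156) = 3 + 5156 = 5159)
M = -4881 (M = ((-48 + 15*(-11)) + 5159) - 9827 = ((-48 - 165) + 5159) - 9827 = (-213 + 5159) - 9827 = 4946 - 9827 = -4881)
y(n) = 1
M + y(f) = -4881 + 1 = -4880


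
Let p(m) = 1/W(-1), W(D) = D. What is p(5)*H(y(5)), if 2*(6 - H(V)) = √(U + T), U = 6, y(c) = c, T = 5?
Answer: -6 + √11/2 ≈ -4.3417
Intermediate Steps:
p(m) = -1 (p(m) = 1/(-1) = -1)
H(V) = 6 - √11/2 (H(V) = 6 - √(6 + 5)/2 = 6 - √11/2)
p(5)*H(y(5)) = -(6 - √11/2) = -6 + √11/2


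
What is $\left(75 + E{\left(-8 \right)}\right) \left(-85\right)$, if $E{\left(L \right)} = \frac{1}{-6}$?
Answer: $- \frac{38165}{6} \approx -6360.8$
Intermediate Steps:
$E{\left(L \right)} = - \frac{1}{6}$
$\left(75 + E{\left(-8 \right)}\right) \left(-85\right) = \left(75 - \frac{1}{6}\right) \left(-85\right) = \frac{449}{6} \left(-85\right) = - \frac{38165}{6}$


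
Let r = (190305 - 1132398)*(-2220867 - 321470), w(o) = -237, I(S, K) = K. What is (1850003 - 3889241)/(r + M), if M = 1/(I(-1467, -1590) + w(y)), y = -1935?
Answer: -1862843913/2187940193740003 ≈ -8.5141e-7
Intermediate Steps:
M = -1/1827 (M = 1/(-1590 - 237) = 1/(-1827) = -1/1827 ≈ -0.00054735)
r = 2395117891341 (r = -942093*(-2542337) = 2395117891341)
(1850003 - 3889241)/(r + M) = (1850003 - 3889241)/(2395117891341 - 1/1827) = -2039238/4375880387480006/1827 = -2039238*1827/4375880387480006 = -1862843913/2187940193740003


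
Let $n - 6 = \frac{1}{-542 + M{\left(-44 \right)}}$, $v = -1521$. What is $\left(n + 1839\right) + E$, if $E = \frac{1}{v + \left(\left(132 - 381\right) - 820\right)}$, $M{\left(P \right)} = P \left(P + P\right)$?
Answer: $\frac{21503474}{11655} \approx 1845.0$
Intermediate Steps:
$M{\left(P \right)} = 2 P^{2}$ ($M{\left(P \right)} = P 2 P = 2 P^{2}$)
$E = - \frac{1}{2590}$ ($E = \frac{1}{-1521 + \left(\left(132 - 381\right) - 820\right)} = \frac{1}{-1521 - 1069} = \frac{1}{-2590} = - \frac{1}{2590} \approx -0.0003861$)
$n = \frac{19981}{3330}$ ($n = 6 + \frac{1}{-542 + 2 \left(-44\right)^{2}} = 6 + \frac{1}{-542 + 2 \cdot 1936} = 6 + \frac{1}{-542 + 3872} = 6 + \frac{1}{3330} = \frac{19981}{3330} \approx 6.0003$)
$\left(n + 1839\right) + E = \left(\frac{19981}{3330} + 1839\right) - \frac{1}{2590} = \frac{6143851}{3330} - \frac{1}{2590} = \frac{21503474}{11655}$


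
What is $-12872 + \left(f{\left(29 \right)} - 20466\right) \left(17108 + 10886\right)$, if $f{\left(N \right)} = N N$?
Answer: $-549395122$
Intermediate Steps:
$f{\left(N \right)} = N^{2}$
$-12872 + \left(f{\left(29 \right)} - 20466\right) \left(17108 + 10886\right) = -12872 + \left(29^{2} - 20466\right) \left(17108 + 10886\right) = -12872 + \left(841 - 20466\right) 27994 = -12872 - 549382250 = -549395122$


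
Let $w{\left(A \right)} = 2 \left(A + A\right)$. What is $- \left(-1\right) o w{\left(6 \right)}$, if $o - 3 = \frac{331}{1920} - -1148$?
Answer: $\frac{2210251}{80} \approx 27628.0$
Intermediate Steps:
$w{\left(A \right)} = 4 A$ ($w{\left(A \right)} = 2 \cdot 2 A = 4 A$)
$o = \frac{2210251}{1920}$ ($o = 3 + \left(\frac{331}{1920} - -1148\right) = 3 + \left(331 \cdot \frac{1}{1920} + 1148\right) = 3 + \left(\frac{331}{1920} + 1148\right) = 3 + \frac{2204491}{1920} = \frac{2210251}{1920} \approx 1151.2$)
$- \left(-1\right) o w{\left(6 \right)} = - \frac{\left(-1\right) 2210251}{1920} \cdot 4 \cdot 6 = \left(-1\right) \left(- \frac{2210251}{1920}\right) 24 = \frac{2210251}{1920} \cdot 24 = \frac{2210251}{80}$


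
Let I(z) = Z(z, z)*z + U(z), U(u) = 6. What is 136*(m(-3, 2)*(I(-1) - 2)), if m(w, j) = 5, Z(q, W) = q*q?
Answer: 2040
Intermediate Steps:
Z(q, W) = q²
I(z) = 6 + z³ (I(z) = z²*z + 6 = z³ + 6 = 6 + z³)
136*(m(-3, 2)*(I(-1) - 2)) = 136*(5*((6 + (-1)³) - 2)) = 136*(5*((6 - 1) - 2)) = 136*(5*(5 - 2)) = 136*(5*3) = 136*15 = 2040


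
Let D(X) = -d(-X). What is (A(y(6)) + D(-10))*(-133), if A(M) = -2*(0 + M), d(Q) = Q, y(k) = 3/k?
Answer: 1463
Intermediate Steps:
D(X) = X (D(X) = -(-1)*X = X)
A(M) = -2*M
(A(y(6)) + D(-10))*(-133) = (-6/6 - 10)*(-133) = (-2*1/2 - 10)*(-133) = (-1 - 10)*(-133) = -11*(-133) = 1463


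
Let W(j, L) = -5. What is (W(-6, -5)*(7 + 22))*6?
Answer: -870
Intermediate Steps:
(W(-6, -5)*(7 + 22))*6 = -5*(7 + 22)*6 = -5*29*6 = -145*6 = -870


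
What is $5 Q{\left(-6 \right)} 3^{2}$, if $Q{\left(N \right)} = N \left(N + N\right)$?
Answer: $3240$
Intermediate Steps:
$Q{\left(N \right)} = 2 N^{2}$ ($Q{\left(N \right)} = N 2 N = 2 N^{2}$)
$5 Q{\left(-6 \right)} 3^{2} = 5 \cdot 2 \left(-6\right)^{2} \cdot 3^{2} = 5 \cdot 2 \cdot 36 \cdot 9 = 5 \cdot 72 \cdot 9 = 360 \cdot 9 = 3240$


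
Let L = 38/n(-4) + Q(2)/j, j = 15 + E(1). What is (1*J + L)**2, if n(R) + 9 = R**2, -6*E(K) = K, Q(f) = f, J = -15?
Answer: 34562641/388129 ≈ 89.049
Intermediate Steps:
E(K) = -K/6
n(R) = -9 + R**2
j = 89/6 (j = 15 - 1/6*1 = 15 - 1/6 = 89/6 ≈ 14.833)
L = 3466/623 (L = 38/(-9 + (-4)**2) + 2/(89/6) = 38/(-9 + 16) + 2*(6/89) = 38/7 + 12/89 = 3466/623 ≈ 5.5634)
(1*J + L)**2 = (1*(-15) + 3466/623)**2 = (-15 + 3466/623)**2 = (-5879/623)**2 = 34562641/388129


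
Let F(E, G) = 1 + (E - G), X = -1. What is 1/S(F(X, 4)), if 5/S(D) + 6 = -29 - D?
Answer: -31/5 ≈ -6.2000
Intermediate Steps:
F(E, G) = 1 + E - G
S(D) = 5/(-35 - D) (S(D) = 5/(-6 + (-29 - D)) = 5/(-35 - D))
1/S(F(X, 4)) = 1/(-5/(35 + (1 - 1 - 1*4))) = 1/(-5/(35 + (1 - 1 - 4))) = 1/(-5/(35 - 4)) = 1/(-5/31) = -31/5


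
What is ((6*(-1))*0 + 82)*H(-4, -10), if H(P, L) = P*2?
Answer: -656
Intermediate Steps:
H(P, L) = 2*P
((6*(-1))*0 + 82)*H(-4, -10) = ((6*(-1))*0 + 82)*(2*(-4)) = (-6*0 + 82)*(-8) = (0 + 82)*(-8) = 82*(-8) = -656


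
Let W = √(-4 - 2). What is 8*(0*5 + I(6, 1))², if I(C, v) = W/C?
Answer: -4/3 ≈ -1.3333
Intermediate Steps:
W = I*√6 (W = √(-6) = I*√6 ≈ 2.4495*I)
I(C, v) = I*√6/C (I(C, v) = (I*√6)/C = I*√6/C)
8*(0*5 + I(6, 1))² = 8*(0*5 + I*√6/6)² = 8*(0 + I*√6*(⅙))² = 8*(0 + I*√6/6)² = 8*(I*√6/6)² = 8*(-⅙) = -4/3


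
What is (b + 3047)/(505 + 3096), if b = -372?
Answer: 2675/3601 ≈ 0.74285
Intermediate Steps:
(b + 3047)/(505 + 3096) = (-372 + 3047)/(505 + 3096) = 2675/3601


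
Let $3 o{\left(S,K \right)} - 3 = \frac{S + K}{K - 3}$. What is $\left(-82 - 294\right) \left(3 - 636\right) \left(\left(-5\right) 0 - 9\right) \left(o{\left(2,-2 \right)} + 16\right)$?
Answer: $-36415224$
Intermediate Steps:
$o{\left(S,K \right)} = 1 + \frac{K + S}{3 \left(-3 + K\right)}$ ($o{\left(S,K \right)} = 1 + \frac{\left(S + K\right) \frac{1}{K - 3}}{3} = 1 + \frac{\left(K + S\right) \frac{1}{-3 + K}}{3} = 1 + \frac{\frac{1}{-3 + K} \left(K + S\right)}{3} = 1 + \frac{K + S}{3 \left(-3 + K\right)}$)
$\left(-82 - 294\right) \left(3 - 636\right) \left(\left(-5\right) 0 - 9\right) \left(o{\left(2,-2 \right)} + 16\right) = \left(-82 - 294\right) \left(3 - 636\right) \left(\left(-5\right) 0 - 9\right) \left(\frac{-9 + 2 + 4 \left(-2\right)}{3 \left(-3 - 2\right)} + 16\right) = \left(-376\right) \left(-633\right) \left(0 - 9\right) \left(\frac{-9 + 2 - 8}{3 \left(-5\right)} + 16\right) = 238008 \left(- 9 \left(\frac{1}{3} \left(- \frac{1}{5}\right) \left(-15\right) + 16\right)\right) = 238008 \left(- 9 \left(1 + 16\right)\right) = 238008 \left(\left(-9\right) 17\right) = 238008 \left(-153\right) = -36415224$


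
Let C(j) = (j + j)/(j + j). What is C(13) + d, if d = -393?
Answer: -392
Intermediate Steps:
C(j) = 1 (C(j) = (2*j)/((2*j)) = (2*j)*(1/(2*j)) = 1)
C(13) + d = 1 - 393 = -392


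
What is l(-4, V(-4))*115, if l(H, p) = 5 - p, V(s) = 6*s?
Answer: 3335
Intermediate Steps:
l(-4, V(-4))*115 = (5 - 6*(-4))*115 = (5 - 1*(-24))*115 = (5 + 24)*115 = 29*115 = 3335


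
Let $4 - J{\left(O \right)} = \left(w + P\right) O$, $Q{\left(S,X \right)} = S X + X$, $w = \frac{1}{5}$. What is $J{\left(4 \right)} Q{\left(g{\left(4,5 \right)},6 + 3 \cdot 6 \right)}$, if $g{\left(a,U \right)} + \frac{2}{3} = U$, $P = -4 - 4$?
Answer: $\frac{22528}{5} \approx 4505.6$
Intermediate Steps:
$P = -8$
$w = \frac{1}{5} \approx 0.2$
$g{\left(a,U \right)} = - \frac{2}{3} + U$
$Q{\left(S,X \right)} = X + S X$
$J{\left(O \right)} = 4 + \frac{39 O}{5}$ ($J{\left(O \right)} = 4 - \left(\frac{1}{5} - 8\right) O = 4 - - \frac{39 O}{5} = 4 + \frac{39 O}{5}$)
$J{\left(4 \right)} Q{\left(g{\left(4,5 \right)},6 + 3 \cdot 6 \right)} = \left(4 + \frac{39}{5} \cdot 4\right) \left(6 + 3 \cdot 6\right) \left(1 + \left(- \frac{2}{3} + 5\right)\right) = \left(4 + \frac{156}{5}\right) \left(6 + 18\right) \left(1 + \frac{13}{3}\right) = \frac{176 \cdot 24 \cdot \frac{16}{3}}{5} = \frac{176}{5} \cdot 128 = \frac{22528}{5}$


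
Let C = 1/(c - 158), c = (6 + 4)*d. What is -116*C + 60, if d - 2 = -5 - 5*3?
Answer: 10198/169 ≈ 60.343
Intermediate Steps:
d = -18 (d = 2 + (-5 - 5*3) = 2 + (-5 - 15) = 2 - 20 = -18)
c = -180 (c = (6 + 4)*(-18) = 10*(-18) = -180)
C = -1/338 (C = 1/(-180 - 158) = 1/(-338) = -1/338 ≈ -0.0029586)
-116*C + 60 = -116*(-1/338) + 60 = 58/169 + 60 = 10198/169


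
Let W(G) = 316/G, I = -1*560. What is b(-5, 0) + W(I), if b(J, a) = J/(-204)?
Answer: -1927/3570 ≈ -0.53978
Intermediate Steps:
b(J, a) = -J/204 (b(J, a) = J*(-1/204) = -J/204)
I = -560
b(-5, 0) + W(I) = -1/204*(-5) + 316/(-560) = 5/204 + 316*(-1/560) = 5/204 - 79/140 = -1927/3570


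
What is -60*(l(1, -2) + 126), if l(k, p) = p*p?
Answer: -7800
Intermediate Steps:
l(k, p) = p**2
-60*(l(1, -2) + 126) = -60*((-2)**2 + 126) = -60*(4 + 126) = -60*130 = -7800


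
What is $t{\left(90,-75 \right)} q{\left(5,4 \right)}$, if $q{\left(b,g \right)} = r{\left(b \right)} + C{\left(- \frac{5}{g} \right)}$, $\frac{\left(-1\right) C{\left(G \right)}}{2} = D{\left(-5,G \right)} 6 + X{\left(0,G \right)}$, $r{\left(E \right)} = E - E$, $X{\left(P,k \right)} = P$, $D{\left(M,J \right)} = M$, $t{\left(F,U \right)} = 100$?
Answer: $6000$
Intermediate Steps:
$r{\left(E \right)} = 0$
$C{\left(G \right)} = 60$ ($C{\left(G \right)} = - 2 \left(\left(-5\right) 6 + 0\right) = - 2 \left(-30 + 0\right) = \left(-2\right) \left(-30\right) = 60$)
$q{\left(b,g \right)} = 60$ ($q{\left(b,g \right)} = 0 + 60 = 60$)
$t{\left(90,-75 \right)} q{\left(5,4 \right)} = 100 \cdot 60 = 6000$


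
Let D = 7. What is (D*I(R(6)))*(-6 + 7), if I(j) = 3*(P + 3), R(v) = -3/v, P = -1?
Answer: 42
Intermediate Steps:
I(j) = 6 (I(j) = 3*(-1 + 3) = 3*2 = 6)
(D*I(R(6)))*(-6 + 7) = (7*6)*(-6 + 7) = 42*1 = 42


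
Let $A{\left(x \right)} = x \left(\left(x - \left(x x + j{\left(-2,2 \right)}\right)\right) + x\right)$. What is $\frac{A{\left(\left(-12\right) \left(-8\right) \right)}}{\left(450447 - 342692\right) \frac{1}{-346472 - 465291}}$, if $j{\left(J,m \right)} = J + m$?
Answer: $\frac{703233533952}{107755} \approx 6.5262 \cdot 10^{6}$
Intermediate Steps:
$A{\left(x \right)} = x \left(- x^{2} + 2 x\right)$ ($A{\left(x \right)} = x \left(\left(x - \left(x x + \left(-2 + 2\right)\right)\right) + x\right) = x \left(\left(x - \left(x^{2} + 0\right)\right) + x\right) = x \left(\left(x - x^{2}\right) + x\right) = x \left(- x^{2} + 2 x\right)$)
$\frac{A{\left(\left(-12\right) \left(-8\right) \right)}}{\left(450447 - 342692\right) \frac{1}{-346472 - 465291}} = \frac{\left(\left(-12\right) \left(-8\right)\right)^{2} \left(2 - \left(-12\right) \left(-8\right)\right)}{\left(450447 - 342692\right) \frac{1}{-346472 - 465291}} = \frac{96^{2} \left(2 - 96\right)}{107755 \frac{1}{-811763}} = \frac{9216 \left(2 - 96\right)}{107755 \left(- \frac{1}{811763}\right)} = \frac{9216 \left(-94\right)}{- \frac{107755}{811763}} = \left(-866304\right) \left(- \frac{811763}{107755}\right) = \frac{703233533952}{107755}$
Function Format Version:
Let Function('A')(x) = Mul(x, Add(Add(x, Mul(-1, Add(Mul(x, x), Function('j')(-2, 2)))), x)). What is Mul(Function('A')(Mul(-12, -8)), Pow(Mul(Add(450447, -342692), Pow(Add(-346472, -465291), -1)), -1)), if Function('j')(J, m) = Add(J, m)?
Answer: Rational(703233533952, 107755) ≈ 6.5262e+6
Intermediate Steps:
Function('A')(x) = Mul(x, Add(Mul(-1, Pow(x, 2)), Mul(2, x))) (Function('A')(x) = Mul(x, Add(Add(x, Mul(-1, Add(Mul(x, x), Add(-2, 2)))), x)) = Mul(x, Add(Add(x, Mul(-1, Add(Pow(x, 2), 0))), x)) = Mul(x, Add(Add(x, Mul(-1, Pow(x, 2))), x)) = Mul(x, Add(Mul(-1, Pow(x, 2)), Mul(2, x))))
Mul(Function('A')(Mul(-12, -8)), Pow(Mul(Add(450447, -342692), Pow(Add(-346472, -465291), -1)), -1)) = Mul(Mul(Pow(Mul(-12, -8), 2), Add(2, Mul(-1, Mul(-12, -8)))), Pow(Mul(Add(450447, -342692), Pow(Add(-346472, -465291), -1)), -1)) = Mul(Mul(Pow(96, 2), Add(2, Mul(-1, 96))), Pow(Mul(107755, Pow(-811763, -1)), -1)) = Mul(Mul(9216, Add(2, -96)), Pow(Mul(107755, Rational(-1, 811763)), -1)) = Mul(Mul(9216, -94), Pow(Rational(-107755, 811763), -1)) = Mul(-866304, Rational(-811763, 107755)) = Rational(703233533952, 107755)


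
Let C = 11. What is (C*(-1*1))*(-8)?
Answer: 88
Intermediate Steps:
(C*(-1*1))*(-8) = (11*(-1*1))*(-8) = (11*(-1))*(-8) = -11*(-8) = 88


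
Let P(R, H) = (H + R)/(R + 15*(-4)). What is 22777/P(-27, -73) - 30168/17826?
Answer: 5886827829/297100 ≈ 19814.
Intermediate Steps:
P(R, H) = (H + R)/(-60 + R) (P(R, H) = (H + R)/(R - 60) = (H + R)/(-60 + R))
22777/P(-27, -73) - 30168/17826 = 22777/(((-73 - 27)/(-60 - 27))) - 30168/17826 = 22777/((-100/(-87))) - 30168*1/17826 = 22777/((-1/87*(-100))) - 5028/2971 = 22777/(100/87) - 5028/2971 = 22777*(87/100) - 5028/2971 = 1981599/100 - 5028/2971 = 5886827829/297100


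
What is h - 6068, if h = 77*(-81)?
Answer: -12305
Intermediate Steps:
h = -6237
h - 6068 = -6237 - 6068 = -12305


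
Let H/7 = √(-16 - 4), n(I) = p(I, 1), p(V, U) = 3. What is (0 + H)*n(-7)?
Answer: 42*I*√5 ≈ 93.915*I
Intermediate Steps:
n(I) = 3
H = 14*I*√5 (H = 7*√(-16 - 4) = 7*√(-20) = 7*(2*I*√5) = 14*I*√5 ≈ 31.305*I)
(0 + H)*n(-7) = (0 + 14*I*√5)*3 = (14*I*√5)*3 = 42*I*√5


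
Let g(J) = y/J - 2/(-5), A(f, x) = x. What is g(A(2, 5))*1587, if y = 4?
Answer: 9522/5 ≈ 1904.4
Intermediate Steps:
g(J) = ⅖ + 4/J (g(J) = 4/J - 2/(-5) = 4/J - 2*(-⅕) = 4/J + ⅖ = ⅖ + 4/J)
g(A(2, 5))*1587 = (⅖ + 4/5)*1587 = (⅖ + 4*(⅕))*1587 = (⅖ + ⅘)*1587 = (6/5)*1587 = 9522/5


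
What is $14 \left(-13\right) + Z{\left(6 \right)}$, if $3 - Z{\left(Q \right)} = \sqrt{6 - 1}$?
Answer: $-179 - \sqrt{5} \approx -181.24$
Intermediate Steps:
$Z{\left(Q \right)} = 3 - \sqrt{5}$ ($Z{\left(Q \right)} = 3 - \sqrt{6 - 1} = 3 - \sqrt{5}$)
$14 \left(-13\right) + Z{\left(6 \right)} = 14 \left(-13\right) + \left(3 - \sqrt{5}\right) = -182 + \left(3 - \sqrt{5}\right) = -179 - \sqrt{5}$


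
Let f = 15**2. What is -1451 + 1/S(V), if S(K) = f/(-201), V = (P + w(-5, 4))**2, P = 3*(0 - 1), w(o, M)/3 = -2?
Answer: -108892/75 ≈ -1451.9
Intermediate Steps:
w(o, M) = -6 (w(o, M) = 3*(-2) = -6)
f = 225
P = -3 (P = 3*(-1) = -3)
V = 81 (V = (-3 - 6)**2 = (-9)**2 = 81)
S(K) = -75/67 (S(K) = 225/(-201) = 225*(-1/201) = -75/67)
-1451 + 1/S(V) = -1451 + 1/(-75/67) = -1451 - 67/75 = -108892/75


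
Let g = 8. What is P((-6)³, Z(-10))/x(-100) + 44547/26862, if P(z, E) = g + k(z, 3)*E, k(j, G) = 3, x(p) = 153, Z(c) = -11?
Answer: 2048047/1369962 ≈ 1.4950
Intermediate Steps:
P(z, E) = 8 + 3*E
P((-6)³, Z(-10))/x(-100) + 44547/26862 = (8 + 3*(-11))/153 + 44547/26862 = (8 - 33)*(1/153) + 44547*(1/26862) = -25*1/153 + 14849/8954 = -25/153 + 14849/8954 = 2048047/1369962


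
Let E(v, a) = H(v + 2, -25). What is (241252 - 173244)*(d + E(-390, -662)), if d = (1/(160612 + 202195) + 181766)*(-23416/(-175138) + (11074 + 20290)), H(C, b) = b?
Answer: 12317767314780059606937896/31770646183 ≈ 3.8771e+14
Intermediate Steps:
E(v, a) = -25
d = 181122329267093757312/31770646183 (d = (1/362807 + 181766)*(-23416*(-1/175138) + 31364) = (1/362807 + 181766)*(11708/87569 + 31364) = (65945977163/362807)*(2746525824/87569) = 181122329267093757312/31770646183 ≈ 5.7009e+9)
(241252 - 173244)*(d + E(-390, -662)) = (241252 - 173244)*(181122329267093757312/31770646183 - 25) = 68008*(181122328472827602737/31770646183) = 12317767314780059606937896/31770646183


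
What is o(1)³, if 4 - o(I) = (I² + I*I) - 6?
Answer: 512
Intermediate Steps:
o(I) = 10 - 2*I² (o(I) = 4 - ((I² + I*I) - 6) = 4 - ((I² + I²) - 6) = 4 - (2*I² - 6) = 4 - (-6 + 2*I²) = 4 + (6 - 2*I²) = 10 - 2*I²)
o(1)³ = (10 - 2*1²)³ = (10 - 2*1)³ = (10 - 2)³ = 8³ = 512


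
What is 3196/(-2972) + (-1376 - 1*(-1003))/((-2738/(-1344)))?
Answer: -187331239/1017167 ≈ -184.17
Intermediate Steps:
3196/(-2972) + (-1376 - 1*(-1003))/((-2738/(-1344))) = 3196*(-1/2972) + (-1376 + 1003)/((-2738*(-1/1344))) = -799/743 - 373/1369/672 = -799/743 - 373*672/1369 = -799/743 - 250656/1369 = -187331239/1017167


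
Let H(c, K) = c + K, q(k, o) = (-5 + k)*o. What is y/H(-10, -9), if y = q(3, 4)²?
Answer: -64/19 ≈ -3.3684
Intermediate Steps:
q(k, o) = o*(-5 + k)
H(c, K) = K + c
y = 64 (y = (4*(-5 + 3))² = (4*(-2))² = (-8)² = 64)
y/H(-10, -9) = 64/(-9 - 10) = 64/(-19) = 64*(-1/19) = -64/19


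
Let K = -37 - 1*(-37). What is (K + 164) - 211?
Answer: -47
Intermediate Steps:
K = 0 (K = -37 + 37 = 0)
(K + 164) - 211 = (0 + 164) - 211 = 164 - 211 = -47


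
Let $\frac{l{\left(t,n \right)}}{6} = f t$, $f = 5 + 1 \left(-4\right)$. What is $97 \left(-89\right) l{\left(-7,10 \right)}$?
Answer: $362586$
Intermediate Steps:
$f = 1$ ($f = 5 - 4 = 1$)
$l{\left(t,n \right)} = 6 t$ ($l{\left(t,n \right)} = 6 \cdot 1 t = 6 t$)
$97 \left(-89\right) l{\left(-7,10 \right)} = 97 \left(-89\right) 6 \left(-7\right) = \left(-8633\right) \left(-42\right) = 362586$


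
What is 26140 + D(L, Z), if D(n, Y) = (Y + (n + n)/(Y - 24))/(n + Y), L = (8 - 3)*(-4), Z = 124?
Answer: 6796709/260 ≈ 26141.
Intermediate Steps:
L = -20 (L = 5*(-4) = -20)
D(n, Y) = (Y + 2*n/(-24 + Y))/(Y + n) (D(n, Y) = (Y + (2*n)/(-24 + Y))/(Y + n) = (Y + 2*n/(-24 + Y))/(Y + n))
26140 + D(L, Z) = 26140 + (124² - 24*124 + 2*(-20))/(124² - 24*124 - 24*(-20) + 124*(-20)) = 26140 + (15376 - 2976 - 40)/(15376 - 2976 + 480 - 2480) = 26140 + 12360/10400 = 26140 + (1/10400)*12360 = 26140 + 309/260 = 6796709/260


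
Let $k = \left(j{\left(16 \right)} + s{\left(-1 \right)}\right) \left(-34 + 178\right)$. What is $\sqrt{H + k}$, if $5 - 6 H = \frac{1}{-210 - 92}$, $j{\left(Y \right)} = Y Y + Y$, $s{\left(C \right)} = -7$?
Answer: $\frac{\sqrt{31323786243}}{906} \approx 195.35$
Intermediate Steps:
$j{\left(Y \right)} = Y + Y^{2}$ ($j{\left(Y \right)} = Y^{2} + Y = Y + Y^{2}$)
$H = \frac{1511}{1812}$ ($H = \frac{5}{6} - \frac{1}{6 \left(-210 - 92\right)} = \frac{5}{6} - \frac{1}{6 \left(-302\right)} = \frac{5}{6} - - \frac{1}{1812} = \frac{5}{6} + \frac{1}{1812} = \frac{1511}{1812} \approx 0.83389$)
$k = 38160$ ($k = \left(16 \left(1 + 16\right) - 7\right) \left(-34 + 178\right) = \left(16 \cdot 17 - 7\right) 144 = \left(272 - 7\right) 144 = 265 \cdot 144 = 38160$)
$\sqrt{H + k} = \sqrt{\frac{1511}{1812} + 38160} = \sqrt{\frac{69147431}{1812}} = \frac{\sqrt{31323786243}}{906}$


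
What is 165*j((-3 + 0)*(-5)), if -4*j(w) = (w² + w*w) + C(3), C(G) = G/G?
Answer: -74415/4 ≈ -18604.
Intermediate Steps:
C(G) = 1
j(w) = -¼ - w²/2 (j(w) = -((w² + w*w) + 1)/4 = -((w² + w²) + 1)/4 = -(2*w² + 1)/4 = -(1 + 2*w²)/4 = -¼ - w²/2)
165*j((-3 + 0)*(-5)) = 165*(-¼ - 25*(-3 + 0)²/2) = 165*(-¼ - (-3*(-5))²/2) = 165*(-¼ - ½*15²) = 165*(-¼ - ½*225) = 165*(-¼ - 225/2) = 165*(-451/4) = -74415/4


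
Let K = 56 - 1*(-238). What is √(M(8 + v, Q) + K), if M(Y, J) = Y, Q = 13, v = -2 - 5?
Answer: √295 ≈ 17.176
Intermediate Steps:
v = -7
K = 294 (K = 56 + 238 = 294)
√(M(8 + v, Q) + K) = √((8 - 7) + 294) = √(1 + 294) = √295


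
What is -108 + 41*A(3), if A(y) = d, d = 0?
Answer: -108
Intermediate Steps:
A(y) = 0
-108 + 41*A(3) = -108 + 41*0 = -108 + 0 = -108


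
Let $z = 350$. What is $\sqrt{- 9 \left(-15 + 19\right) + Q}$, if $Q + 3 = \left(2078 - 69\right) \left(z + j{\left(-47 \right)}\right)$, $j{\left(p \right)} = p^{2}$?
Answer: $16 \sqrt{20082} \approx 2267.4$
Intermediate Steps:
$Q = 5141028$ ($Q = -3 + \left(2078 - 69\right) \left(350 + \left(-47\right)^{2}\right) = -3 + 2009 \left(350 + 2209\right) = -3 + 2009 \cdot 2559 = -3 + 5141031 = 5141028$)
$\sqrt{- 9 \left(-15 + 19\right) + Q} = \sqrt{- 9 \left(-15 + 19\right) + 5141028} = \sqrt{\left(-9\right) 4 + 5141028} = \sqrt{-36 + 5141028} = \sqrt{5140992} = 16 \sqrt{20082}$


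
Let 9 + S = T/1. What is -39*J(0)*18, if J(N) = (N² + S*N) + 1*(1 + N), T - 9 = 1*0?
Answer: -702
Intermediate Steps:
T = 9 (T = 9 + 1*0 = 9 + 0 = 9)
S = 0 (S = -9 + 9/1 = -9 + 9*1 = -9 + 9 = 0)
J(N) = 1 + N + N² (J(N) = (N² + 0*N) + 1*(1 + N) = (N² + 0) + (1 + N) = N² + (1 + N) = 1 + N + N²)
-39*J(0)*18 = -39*(1 + 0 + 0²)*18 = -39*(1 + 0 + 0)*18 = -39*1*18 = -39*18 = -702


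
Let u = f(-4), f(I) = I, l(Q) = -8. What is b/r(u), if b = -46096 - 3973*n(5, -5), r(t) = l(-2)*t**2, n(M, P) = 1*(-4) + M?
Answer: 50069/128 ≈ 391.16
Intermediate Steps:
n(M, P) = -4 + M
u = -4
r(t) = -8*t**2
b = -50069 (b = -46096 - 3973*(-4 + 5) = -46096 - 3973 = -50069)
b/r(u) = -50069/((-8*(-4)**2)) = -50069/((-8*16)) = -50069/(-128) = -50069*(-1/128) = 50069/128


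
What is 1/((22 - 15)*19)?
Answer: 1/133 ≈ 0.0075188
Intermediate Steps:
1/((22 - 15)*19) = 1/(7*19) = 1/133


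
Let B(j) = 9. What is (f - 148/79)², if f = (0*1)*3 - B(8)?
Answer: 737881/6241 ≈ 118.23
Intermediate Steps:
f = -9 (f = (0*1)*3 - 1*9 = 0*3 - 9 = 0 - 9 = -9)
(f - 148/79)² = (-9 - 148/79)² = (-859/79)² = 737881/6241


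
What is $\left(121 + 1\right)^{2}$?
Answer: $14884$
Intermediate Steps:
$\left(121 + 1\right)^{2} = 122^{2} = 14884$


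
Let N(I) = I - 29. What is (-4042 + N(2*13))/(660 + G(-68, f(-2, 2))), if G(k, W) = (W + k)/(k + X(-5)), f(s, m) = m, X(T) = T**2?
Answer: -173935/28446 ≈ -6.1146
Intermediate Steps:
N(I) = -29 + I
G(k, W) = (W + k)/(25 + k) (G(k, W) = (W + k)/(k + (-5)**2) = (W + k)/(k + 25) = (W + k)/(25 + k))
(-4042 + N(2*13))/(660 + G(-68, f(-2, 2))) = (-4042 + (-29 + 2*13))/(660 + (2 - 68)/(25 - 68)) = (-4042 + (-29 + 26))/(660 - 66/(-43)) = (-4042 - 3)/(660 - 1/43*(-66)) = -4045/(660 + 66/43) = -4045/28446/43 = -4045*43/28446 = -173935/28446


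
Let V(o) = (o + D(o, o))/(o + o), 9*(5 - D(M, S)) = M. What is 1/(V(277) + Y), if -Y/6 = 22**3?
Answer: -4986/318543307 ≈ -1.5653e-5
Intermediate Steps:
D(M, S) = 5 - M/9
V(o) = (5 + 8*o/9)/(2*o) (V(o) = (o + (5 - o/9))/(o + o) = (5 + 8*o/9)/((2*o)) = (5 + 8*o/9)*(1/(2*o)) = (5 + 8*o/9)/(2*o))
Y = -63888 (Y = -6*22**3 = -6*10648 = -63888)
1/(V(277) + Y) = 1/((1/18)*(45 + 8*277)/277 - 63888) = 1/((1/18)*(1/277)*(45 + 2216) - 63888) = 1/((1/18)*(1/277)*2261 - 63888) = 1/(2261/4986 - 63888) = 1/(-318543307/4986) = -4986/318543307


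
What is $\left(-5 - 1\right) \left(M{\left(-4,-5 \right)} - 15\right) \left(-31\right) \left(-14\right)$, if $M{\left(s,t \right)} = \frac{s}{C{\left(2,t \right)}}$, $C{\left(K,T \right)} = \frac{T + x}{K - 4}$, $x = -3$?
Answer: $41664$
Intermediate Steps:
$C{\left(K,T \right)} = \frac{-3 + T}{-4 + K}$ ($C{\left(K,T \right)} = \frac{T - 3}{K - 4} = \frac{-3 + T}{-4 + K}$)
$M{\left(s,t \right)} = \frac{s}{\frac{3}{2} - \frac{t}{2}}$ ($M{\left(s,t \right)} = \frac{s}{\frac{1}{-4 + 2} \left(-3 + t\right)} = \frac{s}{\frac{1}{-2} \left(-3 + t\right)} = \frac{s}{\left(- \frac{1}{2}\right) \left(-3 + t\right)} = \frac{s}{\frac{3}{2} - \frac{t}{2}}$)
$\left(-5 - 1\right) \left(M{\left(-4,-5 \right)} - 15\right) \left(-31\right) \left(-14\right) = \left(-5 - 1\right) \left(2 \left(-4\right) \frac{1}{3 - -5} - 15\right) \left(-31\right) \left(-14\right) = - 6 \left(2 \left(-4\right) \frac{1}{3 + 5} - 15\right) \left(-31\right) \left(-14\right) = - 6 \left(2 \left(-4\right) \frac{1}{8} - 15\right) \left(-31\right) \left(-14\right) = - 6 \left(-1 - 15\right) \left(-31\right) \left(-14\right) = \left(-6\right) \left(-16\right) \left(-31\right) \left(-14\right) = 96 \left(-31\right) \left(-14\right) = \left(-2976\right) \left(-14\right) = 41664$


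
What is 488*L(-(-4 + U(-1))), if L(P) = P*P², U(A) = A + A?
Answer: 105408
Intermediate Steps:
U(A) = 2*A
L(P) = P³
488*L(-(-4 + U(-1))) = 488*(-(-4 + 2*(-1)))³ = 488*(-(-4 - 2))³ = 488*(-1*(-6))³ = 488*6³ = 488*216 = 105408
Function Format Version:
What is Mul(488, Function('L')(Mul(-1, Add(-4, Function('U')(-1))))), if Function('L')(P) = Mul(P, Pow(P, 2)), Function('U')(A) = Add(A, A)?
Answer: 105408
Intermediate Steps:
Function('U')(A) = Mul(2, A)
Function('L')(P) = Pow(P, 3)
Mul(488, Function('L')(Mul(-1, Add(-4, Function('U')(-1))))) = Mul(488, Pow(Mul(-1, Add(-4, Mul(2, -1))), 3)) = Mul(488, Pow(Mul(-1, Add(-4, -2)), 3)) = Mul(488, Pow(Mul(-1, -6), 3)) = Mul(488, Pow(6, 3)) = Mul(488, 216) = 105408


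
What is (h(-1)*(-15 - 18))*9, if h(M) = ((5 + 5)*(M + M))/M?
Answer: -5940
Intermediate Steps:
h(M) = 20 (h(M) = (10*(2*M))/M = (20*M)/M = 20)
(h(-1)*(-15 - 18))*9 = (20*(-15 - 18))*9 = (20*(-33))*9 = -660*9 = -5940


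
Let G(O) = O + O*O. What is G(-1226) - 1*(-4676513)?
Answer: 6178363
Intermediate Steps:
G(O) = O + O**2
G(-1226) - 1*(-4676513) = -1226*(1 - 1226) - 1*(-4676513) = -1226*(-1225) + 4676513 = 1501850 + 4676513 = 6178363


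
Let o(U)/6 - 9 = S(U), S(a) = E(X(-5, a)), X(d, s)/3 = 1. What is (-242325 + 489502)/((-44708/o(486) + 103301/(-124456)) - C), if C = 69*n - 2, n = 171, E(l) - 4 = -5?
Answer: -92287982136/4752693377 ≈ -19.418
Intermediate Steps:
X(d, s) = 3 (X(d, s) = 3*1 = 3)
E(l) = -1 (E(l) = 4 - 5 = -1)
S(a) = -1
o(U) = 48 (o(U) = 54 + 6*(-1) = 54 - 6 = 48)
C = 11797 (C = 69*171 - 2 = 11799 - 2 = 11797)
(-242325 + 489502)/((-44708/o(486) + 103301/(-124456)) - C) = (-242325 + 489502)/((-44708/48 + 103301/(-124456)) - 1*11797) = 247177/((-44708*1/48 + 103301*(-1/124456)) - 11797) = 247177/((-11177/12 - 103301/124456) - 11797) = 247177/(-348071081/373368 - 11797) = 247177/(-4752693377/373368) = 247177*(-373368/4752693377) = -92287982136/4752693377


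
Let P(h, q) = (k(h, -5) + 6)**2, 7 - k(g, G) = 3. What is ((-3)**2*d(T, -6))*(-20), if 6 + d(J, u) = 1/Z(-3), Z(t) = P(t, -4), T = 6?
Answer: 5391/5 ≈ 1078.2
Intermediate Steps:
k(g, G) = 4 (k(g, G) = 7 - 1*3 = 7 - 3 = 4)
P(h, q) = 100 (P(h, q) = (4 + 6)**2 = 10**2 = 100)
Z(t) = 100
d(J, u) = -599/100 (d(J, u) = -6 + 1/100 = -599/100)
((-3)**2*d(T, -6))*(-20) = ((-3)**2*(-599/100))*(-20) = (9*(-599/100))*(-20) = -5391/100*(-20) = 5391/5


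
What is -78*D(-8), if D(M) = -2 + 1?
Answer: 78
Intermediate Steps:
D(M) = -1
-78*D(-8) = -78*(-1) = 78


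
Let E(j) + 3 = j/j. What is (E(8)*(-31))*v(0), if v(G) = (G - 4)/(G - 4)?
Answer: 62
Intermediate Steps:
v(G) = 1 (v(G) = (-4 + G)/(-4 + G) = 1)
E(j) = -2 (E(j) = -3 + j/j = -3 + 1 = -2)
(E(8)*(-31))*v(0) = -2*(-31)*1 = 62*1 = 62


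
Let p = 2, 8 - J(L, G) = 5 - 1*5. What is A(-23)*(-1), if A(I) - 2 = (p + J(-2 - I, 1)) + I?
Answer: 11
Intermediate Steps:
J(L, G) = 8 (J(L, G) = 8 - (5 - 1*5) = 8 - (5 - 5) = 8 - 1*0 = 8 + 0 = 8)
A(I) = 12 + I (A(I) = 2 + ((2 + 8) + I) = 2 + (10 + I) = 12 + I)
A(-23)*(-1) = (12 - 23)*(-1) = -11*(-1) = 11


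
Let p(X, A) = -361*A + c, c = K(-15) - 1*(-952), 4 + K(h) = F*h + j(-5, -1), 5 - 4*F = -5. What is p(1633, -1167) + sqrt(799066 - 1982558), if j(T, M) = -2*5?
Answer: 844375/2 + 2*I*sqrt(295873) ≈ 4.2219e+5 + 1087.9*I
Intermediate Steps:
F = 5/2 (F = 5/4 - 1/4*(-5) = 5/4 + 5/4 = 5/2 ≈ 2.5000)
j(T, M) = -10
K(h) = -14 + 5*h/2 (K(h) = -4 + (5*h/2 - 10) = -4 + (-10 + 5*h/2) = -14 + 5*h/2)
c = 1801/2 (c = (-14 + (5/2)*(-15)) - 1*(-952) = (-14 - 75/2) + 952 = -103/2 + 952 = 1801/2 ≈ 900.50)
p(X, A) = 1801/2 - 361*A (p(X, A) = -361*A + 1801/2 = 1801/2 - 361*A)
p(1633, -1167) + sqrt(799066 - 1982558) = (1801/2 - 361*(-1167)) + sqrt(799066 - 1982558) = (1801/2 + 421287) + sqrt(-1183492) = 844375/2 + 2*I*sqrt(295873)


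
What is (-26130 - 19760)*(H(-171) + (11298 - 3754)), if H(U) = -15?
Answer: -345505810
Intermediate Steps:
(-26130 - 19760)*(H(-171) + (11298 - 3754)) = (-26130 - 19760)*(-15 + (11298 - 3754)) = -45890*(-15 + 7544) = -45890*7529 = -345505810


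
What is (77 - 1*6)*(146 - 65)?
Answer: 5751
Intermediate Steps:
(77 - 1*6)*(146 - 65) = (77 - 6)*81 = 71*81 = 5751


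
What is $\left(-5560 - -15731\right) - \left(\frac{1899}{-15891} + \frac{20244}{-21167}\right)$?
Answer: $\frac{1140509414608}{112121599} \approx 10172.0$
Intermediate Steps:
$\left(-5560 - -15731\right) - \left(\frac{1899}{-15891} + \frac{20244}{-21167}\right) = \left(-5560 + 15731\right) - \left(1899 \left(- \frac{1}{15891}\right) + 20244 \left(- \frac{1}{21167}\right)\right) = 10171 - \left(- \frac{633}{5297} - \frac{20244}{21167}\right) = 10171 - - \frac{120631179}{112121599} = 10171 + \frac{120631179}{112121599} = \frac{1140509414608}{112121599}$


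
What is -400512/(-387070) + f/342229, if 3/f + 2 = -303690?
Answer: 20813048538643203/20114520159389380 ≈ 1.0347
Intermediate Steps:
f = -3/303692 (f = 3/(-2 - 303690) = 3/(-303692) = 3*(-1/303692) = -3/303692 ≈ -9.8784e-6)
-400512/(-387070) + f/342229 = -400512/(-387070) - 3/303692/342229 = -400512*(-1/387070) - 3/303692*1/342229 = 200256/193535 - 3/103932209468 = 20813048538643203/20114520159389380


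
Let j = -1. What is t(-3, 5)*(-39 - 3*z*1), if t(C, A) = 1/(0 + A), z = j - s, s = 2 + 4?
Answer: -18/5 ≈ -3.6000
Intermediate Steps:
s = 6
z = -7 (z = -1 - 1*6 = -1 - 6 = -7)
t(C, A) = 1/A
t(-3, 5)*(-39 - 3*z*1) = (-39 - 3*(-7)*1)/5 = (-39 + 21*1)/5 = (-39 + 21)/5 = (⅕)*(-18) = -18/5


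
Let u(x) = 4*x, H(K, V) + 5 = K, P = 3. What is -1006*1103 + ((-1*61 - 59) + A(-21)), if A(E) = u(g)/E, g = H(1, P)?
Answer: -23304482/21 ≈ -1.1097e+6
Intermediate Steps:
H(K, V) = -5 + K
g = -4 (g = -5 + 1 = -4)
A(E) = -16/E (A(E) = (4*(-4))/E = -16/E)
-1006*1103 + ((-1*61 - 59) + A(-21)) = -1006*1103 + ((-1*61 - 59) - 16/(-21)) = -1109618 + ((-61 - 59) - 16*(-1/21)) = -1109618 + (-120 + 16/21) = -1109618 - 2504/21 = -23304482/21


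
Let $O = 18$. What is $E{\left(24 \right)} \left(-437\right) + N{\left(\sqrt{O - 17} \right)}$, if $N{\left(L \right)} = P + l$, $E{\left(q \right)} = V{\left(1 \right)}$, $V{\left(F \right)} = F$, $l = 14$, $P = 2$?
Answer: $-421$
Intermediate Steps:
$E{\left(q \right)} = 1$
$N{\left(L \right)} = 16$ ($N{\left(L \right)} = 2 + 14 = 16$)
$E{\left(24 \right)} \left(-437\right) + N{\left(\sqrt{O - 17} \right)} = 1 \left(-437\right) + 16 = -437 + 16 = -421$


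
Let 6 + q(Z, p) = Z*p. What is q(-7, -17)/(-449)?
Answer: -113/449 ≈ -0.25167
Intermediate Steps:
q(Z, p) = -6 + Z*p
q(-7, -17)/(-449) = (-6 - 7*(-17))/(-449) = (-6 + 119)*(-1/449) = 113*(-1/449) = -113/449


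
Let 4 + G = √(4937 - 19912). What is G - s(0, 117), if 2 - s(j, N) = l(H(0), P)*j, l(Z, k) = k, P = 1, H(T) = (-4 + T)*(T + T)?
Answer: -6 + 5*I*√599 ≈ -6.0 + 122.37*I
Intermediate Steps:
H(T) = 2*T*(-4 + T) (H(T) = (-4 + T)*(2*T) = 2*T*(-4 + T))
s(j, N) = 2 - j
G = -4 + 5*I*√599 (G = -4 + √(4937 - 19912) = -4 + √(-14975) = -4 + 5*I*√599 ≈ -4.0 + 122.37*I)
G - s(0, 117) = (-4 + 5*I*√599) - (2 - 1*0) = (-4 + 5*I*√599) - (2 + 0) = (-4 + 5*I*√599) - 1*2 = (-4 + 5*I*√599) - 2 = -6 + 5*I*√599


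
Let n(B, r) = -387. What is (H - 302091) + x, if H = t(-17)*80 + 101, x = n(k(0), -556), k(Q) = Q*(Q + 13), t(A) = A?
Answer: -303737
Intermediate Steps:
k(Q) = Q*(13 + Q)
x = -387
H = -1259 (H = -17*80 + 101 = -1360 + 101 = -1259)
(H - 302091) + x = (-1259 - 302091) - 387 = -303350 - 387 = -303737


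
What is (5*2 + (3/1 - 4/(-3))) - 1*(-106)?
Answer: 361/3 ≈ 120.33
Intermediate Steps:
(5*2 + (3/1 - 4/(-3))) - 1*(-106) = (10 + (3*1 - 4*(-1/3))) + 106 = (10 + (3 + 4/3)) + 106 = (10 + 13/3) + 106 = 43/3 + 106 = 361/3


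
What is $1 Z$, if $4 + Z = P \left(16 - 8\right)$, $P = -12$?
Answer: $-100$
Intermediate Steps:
$Z = -100$ ($Z = -4 - 12 \left(16 - 8\right) = -4 - 96 = -100$)
$1 Z = 1 \left(-100\right) = -100$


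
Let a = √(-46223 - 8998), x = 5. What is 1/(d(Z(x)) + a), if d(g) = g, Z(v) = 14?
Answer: 14/55417 - I*√55221/55417 ≈ 0.00025263 - 0.0042404*I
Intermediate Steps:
a = I*√55221 (a = √(-55221) = I*√55221 ≈ 234.99*I)
1/(d(Z(x)) + a) = 1/(14 + I*√55221)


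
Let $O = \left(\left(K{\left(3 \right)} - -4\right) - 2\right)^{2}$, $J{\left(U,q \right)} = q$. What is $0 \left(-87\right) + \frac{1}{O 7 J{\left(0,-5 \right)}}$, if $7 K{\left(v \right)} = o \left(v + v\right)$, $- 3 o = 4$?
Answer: $- \frac{7}{180} \approx -0.038889$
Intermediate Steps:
$o = - \frac{4}{3}$ ($o = \left(- \frac{1}{3}\right) 4 = - \frac{4}{3} \approx -1.3333$)
$K{\left(v \right)} = - \frac{8 v}{21}$ ($K{\left(v \right)} = \frac{\left(- \frac{4}{3}\right) \left(v + v\right)}{7} = \frac{\left(- \frac{4}{3}\right) 2 v}{7} = \frac{\left(- \frac{8}{3}\right) v}{7} = - \frac{8 v}{21}$)
$O = \frac{36}{49}$ ($O = \left(\left(\left(- \frac{8}{21}\right) 3 - -4\right) - 2\right)^{2} = \left(\left(- \frac{8}{7} + 4\right) - 2\right)^{2} = \left(\frac{20}{7} - 2\right)^{2} = \left(\frac{6}{7}\right)^{2} = \frac{36}{49} \approx 0.73469$)
$0 \left(-87\right) + \frac{1}{O 7 J{\left(0,-5 \right)}} = 0 \left(-87\right) + \frac{1}{\frac{36}{49} \cdot 7 \left(-5\right)} = 0 + \frac{1}{\frac{36}{7} \left(-5\right)} = 0 + \frac{1}{- \frac{180}{7}} = 0 - \frac{7}{180} = - \frac{7}{180}$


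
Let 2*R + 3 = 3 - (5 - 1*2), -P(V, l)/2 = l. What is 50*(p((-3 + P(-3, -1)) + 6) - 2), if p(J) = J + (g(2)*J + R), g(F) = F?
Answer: 575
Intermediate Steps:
P(V, l) = -2*l
R = -3/2 (R = -3/2 + (3 - (5 - 1*2))/2 = -3/2 + (3 - (5 - 2))/2 = -3/2 + (3 - 1*3)/2 = -3/2 + (3 - 3)/2 = -3/2 + (1/2)*0 = -3/2 + 0 = -3/2 ≈ -1.5000)
p(J) = -3/2 + 3*J (p(J) = J + (2*J - 3/2) = J + (-3/2 + 2*J) = -3/2 + 3*J)
50*(p((-3 + P(-3, -1)) + 6) - 2) = 50*((-3/2 + 3*((-3 - 2*(-1)) + 6)) - 2) = 50*((-3/2 + 3*((-3 + 2) + 6)) - 2) = 50*((-3/2 + 3*(-1 + 6)) - 2) = 50*((-3/2 + 3*5) - 2) = 50*((-3/2 + 15) - 2) = 50*(27/2 - 2) = 50*(23/2) = 575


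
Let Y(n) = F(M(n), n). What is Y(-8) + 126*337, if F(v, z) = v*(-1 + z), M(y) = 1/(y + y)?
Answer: 679401/16 ≈ 42463.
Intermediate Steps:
M(y) = 1/(2*y)
Y(n) = (-1 + n)/(2*n) (Y(n) = (1/(2*n))*(-1 + n) = (-1 + n)/(2*n))
Y(-8) + 126*337 = (½)*(-1 - 8)/(-8) + 126*337 = (½)*(-⅛)*(-9) + 42462 = 9/16 + 42462 = 679401/16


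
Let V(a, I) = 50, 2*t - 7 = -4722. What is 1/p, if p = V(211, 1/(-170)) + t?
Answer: -2/4615 ≈ -0.00043337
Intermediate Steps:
t = -4715/2 (t = 7/2 + (½)*(-4722) = 7/2 - 2361 = -4715/2 ≈ -2357.5)
p = -4615/2 (p = 50 - 4715/2 = -4615/2 ≈ -2307.5)
1/p = 1/(-4615/2) = -2/4615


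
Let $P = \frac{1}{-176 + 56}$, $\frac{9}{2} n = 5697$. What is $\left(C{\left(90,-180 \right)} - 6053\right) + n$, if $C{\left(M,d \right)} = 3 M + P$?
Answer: $- \frac{542041}{120} \approx -4517.0$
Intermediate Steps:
$n = 1266$ ($n = \frac{2}{9} \cdot 5697 = 1266$)
$P = - \frac{1}{120}$ ($P = \frac{1}{-120} = - \frac{1}{120} \approx -0.0083333$)
$C{\left(M,d \right)} = - \frac{1}{120} + 3 M$ ($C{\left(M,d \right)} = 3 M - \frac{1}{120} = - \frac{1}{120} + 3 M$)
$\left(C{\left(90,-180 \right)} - 6053\right) + n = \left(\left(- \frac{1}{120} + 3 \cdot 90\right) - 6053\right) + 1266 = \left(\left(- \frac{1}{120} + 270\right) - 6053\right) + 1266 = \left(\frac{32399}{120} - 6053\right) + 1266 = - \frac{693961}{120} + 1266 = - \frac{542041}{120}$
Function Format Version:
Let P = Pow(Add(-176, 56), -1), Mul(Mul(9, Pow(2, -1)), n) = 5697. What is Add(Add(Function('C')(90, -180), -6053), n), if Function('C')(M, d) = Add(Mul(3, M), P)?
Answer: Rational(-542041, 120) ≈ -4517.0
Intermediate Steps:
n = 1266 (n = Mul(Rational(2, 9), 5697) = 1266)
P = Rational(-1, 120) (P = Pow(-120, -1) = Rational(-1, 120) ≈ -0.0083333)
Function('C')(M, d) = Add(Rational(-1, 120), Mul(3, M)) (Function('C')(M, d) = Add(Mul(3, M), Rational(-1, 120)) = Add(Rational(-1, 120), Mul(3, M)))
Add(Add(Function('C')(90, -180), -6053), n) = Add(Add(Add(Rational(-1, 120), Mul(3, 90)), -6053), 1266) = Add(Add(Add(Rational(-1, 120), 270), -6053), 1266) = Add(Add(Rational(32399, 120), -6053), 1266) = Add(Rational(-693961, 120), 1266) = Rational(-542041, 120)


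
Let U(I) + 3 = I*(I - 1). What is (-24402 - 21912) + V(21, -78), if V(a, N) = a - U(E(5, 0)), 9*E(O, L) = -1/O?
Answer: -93737296/2025 ≈ -46290.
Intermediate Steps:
E(O, L) = -1/(9*O) (E(O, L) = (-1/O)/9 = -1/(9*O))
U(I) = -3 + I*(-1 + I) (U(I) = -3 + I*(I - 1) = -3 + I*(-1 + I))
V(a, N) = 6029/2025 + a (V(a, N) = a - (-3 + (-1/9/5)**2 - (-1)/(9*5)) = a - (-3 + (-1/9*1/5)**2 - (-1)/(9*5)) = a - (-3 + (-1/45)**2 - 1*(-1/45)) = a - (-3 + 1/2025 + 1/45) = a - 1*(-6029/2025) = a + 6029/2025 = 6029/2025 + a)
(-24402 - 21912) + V(21, -78) = (-24402 - 21912) + (6029/2025 + 21) = -46314 + 48554/2025 = -93737296/2025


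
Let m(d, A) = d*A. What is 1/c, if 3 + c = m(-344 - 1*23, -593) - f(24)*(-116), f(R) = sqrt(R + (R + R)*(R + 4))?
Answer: 54407/11835884644 - 87*sqrt(38)/5917942322 ≈ 4.5062e-6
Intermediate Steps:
f(R) = sqrt(R + 2*R*(4 + R)) (f(R) = sqrt(R + (2*R)*(4 + R)) = sqrt(R + 2*R*(4 + R)))
m(d, A) = A*d
c = 217628 + 696*sqrt(38) (c = -3 + (-593*(-344 - 1*23) - sqrt(24*(9 + 2*24))*(-116)) = -3 + (-593*(-344 - 23) - sqrt(24*(9 + 48))*(-116)) = -3 + (-593*(-367) - sqrt(24*57)*(-116)) = -3 + (217631 - sqrt(1368)*(-116)) = -3 + (217631 - 6*sqrt(38)*(-116)) = -3 + (217631 - (-696)*sqrt(38)) = -3 + (217631 + 696*sqrt(38)) = 217628 + 696*sqrt(38) ≈ 2.2192e+5)
1/c = 1/(217628 + 696*sqrt(38))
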